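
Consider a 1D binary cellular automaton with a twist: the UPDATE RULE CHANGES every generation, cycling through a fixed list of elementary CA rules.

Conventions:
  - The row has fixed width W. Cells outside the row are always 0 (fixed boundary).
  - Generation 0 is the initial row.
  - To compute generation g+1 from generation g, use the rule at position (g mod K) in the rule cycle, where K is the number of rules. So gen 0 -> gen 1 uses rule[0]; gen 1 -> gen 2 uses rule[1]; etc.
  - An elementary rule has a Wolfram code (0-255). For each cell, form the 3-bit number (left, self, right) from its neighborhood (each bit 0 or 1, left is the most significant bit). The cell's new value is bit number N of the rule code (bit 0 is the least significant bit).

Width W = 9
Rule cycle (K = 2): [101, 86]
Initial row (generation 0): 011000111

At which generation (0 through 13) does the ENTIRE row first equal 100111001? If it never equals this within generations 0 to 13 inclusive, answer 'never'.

Answer: 6

Derivation:
Gen 0: 011000111
Gen 1 (rule 101): 001010001
Gen 2 (rule 86): 011011011
Gen 3 (rule 101): 001101101
Gen 4 (rule 86): 010100101
Gen 5 (rule 101): 011100111
Gen 6 (rule 86): 100111001
Gen 7 (rule 101): 100001001
Gen 8 (rule 86): 110011111
Gen 9 (rule 101): 010000001
Gen 10 (rule 86): 111000011
Gen 11 (rule 101): 001011001
Gen 12 (rule 86): 011001111
Gen 13 (rule 101): 001000001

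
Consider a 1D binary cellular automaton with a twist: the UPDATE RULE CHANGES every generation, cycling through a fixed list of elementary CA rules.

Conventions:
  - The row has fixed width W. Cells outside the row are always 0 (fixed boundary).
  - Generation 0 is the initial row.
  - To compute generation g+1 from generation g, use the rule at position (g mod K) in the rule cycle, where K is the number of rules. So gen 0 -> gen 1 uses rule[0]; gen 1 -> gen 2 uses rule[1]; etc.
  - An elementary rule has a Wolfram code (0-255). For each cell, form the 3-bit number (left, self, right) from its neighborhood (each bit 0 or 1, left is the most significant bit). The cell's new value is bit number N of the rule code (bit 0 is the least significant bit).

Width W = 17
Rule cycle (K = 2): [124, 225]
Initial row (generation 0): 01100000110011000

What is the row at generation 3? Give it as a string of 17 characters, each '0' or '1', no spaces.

Answer: 00111111010111111

Derivation:
Gen 0: 01100000110011000
Gen 1 (rule 124): 01110000111011100
Gen 2 (rule 225): 00110110011101101
Gen 3 (rule 124): 00111111010111111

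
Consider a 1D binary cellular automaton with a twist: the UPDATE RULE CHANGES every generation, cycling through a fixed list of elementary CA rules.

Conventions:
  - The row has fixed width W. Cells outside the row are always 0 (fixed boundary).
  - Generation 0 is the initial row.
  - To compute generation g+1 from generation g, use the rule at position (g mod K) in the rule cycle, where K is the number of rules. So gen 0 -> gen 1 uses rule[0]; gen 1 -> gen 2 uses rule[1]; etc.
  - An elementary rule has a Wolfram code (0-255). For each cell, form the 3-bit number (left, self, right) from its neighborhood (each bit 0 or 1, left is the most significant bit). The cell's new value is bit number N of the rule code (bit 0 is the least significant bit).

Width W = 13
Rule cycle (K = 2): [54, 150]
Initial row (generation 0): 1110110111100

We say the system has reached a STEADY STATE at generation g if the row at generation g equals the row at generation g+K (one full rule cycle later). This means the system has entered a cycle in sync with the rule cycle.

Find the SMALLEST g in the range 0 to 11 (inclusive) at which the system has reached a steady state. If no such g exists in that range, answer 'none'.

Gen 0: 1110110111100
Gen 1 (rule 54): 0001001000010
Gen 2 (rule 150): 0011111100111
Gen 3 (rule 54): 0100000011000
Gen 4 (rule 150): 1110000100100
Gen 5 (rule 54): 0001001111110
Gen 6 (rule 150): 0011110111101
Gen 7 (rule 54): 0100001000011
Gen 8 (rule 150): 1110011100100
Gen 9 (rule 54): 0001100011110
Gen 10 (rule 150): 0010010101101
Gen 11 (rule 54): 0111111110011
Gen 12 (rule 150): 1011111101100
Gen 13 (rule 54): 1100000010010

Answer: none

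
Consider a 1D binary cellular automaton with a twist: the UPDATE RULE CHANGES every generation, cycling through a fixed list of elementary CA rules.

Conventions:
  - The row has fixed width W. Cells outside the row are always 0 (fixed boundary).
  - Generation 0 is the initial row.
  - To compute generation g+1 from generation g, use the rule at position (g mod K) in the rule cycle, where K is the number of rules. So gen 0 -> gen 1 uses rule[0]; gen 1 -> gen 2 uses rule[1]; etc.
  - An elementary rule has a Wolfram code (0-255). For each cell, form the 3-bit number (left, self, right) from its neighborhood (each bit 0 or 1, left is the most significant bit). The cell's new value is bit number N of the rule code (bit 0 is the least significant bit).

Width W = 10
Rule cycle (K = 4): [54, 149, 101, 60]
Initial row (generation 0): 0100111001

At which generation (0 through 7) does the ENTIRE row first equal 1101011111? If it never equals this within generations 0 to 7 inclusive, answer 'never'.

Answer: never

Derivation:
Gen 0: 0100111001
Gen 1 (rule 54): 1111000111
Gen 2 (rule 149): 0110110010
Gen 3 (rule 101): 0011010010
Gen 4 (rule 60): 0010111011
Gen 5 (rule 54): 0111000100
Gen 6 (rule 149): 0010110111
Gen 7 (rule 101): 1011011001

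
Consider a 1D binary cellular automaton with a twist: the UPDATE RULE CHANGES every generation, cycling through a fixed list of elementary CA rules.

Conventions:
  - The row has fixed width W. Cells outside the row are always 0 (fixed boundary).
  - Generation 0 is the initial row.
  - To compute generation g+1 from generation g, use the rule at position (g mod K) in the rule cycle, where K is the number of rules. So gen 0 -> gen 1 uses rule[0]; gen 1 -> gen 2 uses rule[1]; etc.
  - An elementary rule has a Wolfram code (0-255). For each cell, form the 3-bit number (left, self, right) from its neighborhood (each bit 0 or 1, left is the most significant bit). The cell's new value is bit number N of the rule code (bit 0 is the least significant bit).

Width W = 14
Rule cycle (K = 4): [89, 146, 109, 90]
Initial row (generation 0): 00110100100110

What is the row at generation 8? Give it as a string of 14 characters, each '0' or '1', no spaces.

Gen 0: 00110100100110
Gen 1 (rule 89): 10110010010111
Gen 2 (rule 146): 00001101100010
Gen 3 (rule 109): 11101111101010
Gen 4 (rule 90): 10101000100001
Gen 5 (rule 89): 00000110011100
Gen 6 (rule 146): 00001001101010
Gen 7 (rule 109): 11101001111110
Gen 8 (rule 90): 10100111000011

Answer: 10100111000011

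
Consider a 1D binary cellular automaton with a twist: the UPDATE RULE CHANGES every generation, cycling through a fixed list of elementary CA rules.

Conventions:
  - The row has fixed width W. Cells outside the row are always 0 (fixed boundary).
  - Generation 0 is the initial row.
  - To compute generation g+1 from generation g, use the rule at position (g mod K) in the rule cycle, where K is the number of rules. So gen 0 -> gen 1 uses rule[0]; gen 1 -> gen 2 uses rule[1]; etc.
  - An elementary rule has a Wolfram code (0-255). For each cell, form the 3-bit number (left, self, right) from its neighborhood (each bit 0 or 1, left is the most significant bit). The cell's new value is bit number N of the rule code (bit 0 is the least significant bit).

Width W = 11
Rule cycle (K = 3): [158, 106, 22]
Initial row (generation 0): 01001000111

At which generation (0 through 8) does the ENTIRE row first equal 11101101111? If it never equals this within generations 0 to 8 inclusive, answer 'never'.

Answer: never

Derivation:
Gen 0: 01001000111
Gen 1 (rule 158): 11111101110
Gen 2 (rule 106): 10000111010
Gen 3 (rule 22): 11001000011
Gen 4 (rule 158): 10111100110
Gen 5 (rule 106): 01100101110
Gen 6 (rule 22): 10011100001
Gen 7 (rule 158): 11111010011
Gen 8 (rule 106): 10001100111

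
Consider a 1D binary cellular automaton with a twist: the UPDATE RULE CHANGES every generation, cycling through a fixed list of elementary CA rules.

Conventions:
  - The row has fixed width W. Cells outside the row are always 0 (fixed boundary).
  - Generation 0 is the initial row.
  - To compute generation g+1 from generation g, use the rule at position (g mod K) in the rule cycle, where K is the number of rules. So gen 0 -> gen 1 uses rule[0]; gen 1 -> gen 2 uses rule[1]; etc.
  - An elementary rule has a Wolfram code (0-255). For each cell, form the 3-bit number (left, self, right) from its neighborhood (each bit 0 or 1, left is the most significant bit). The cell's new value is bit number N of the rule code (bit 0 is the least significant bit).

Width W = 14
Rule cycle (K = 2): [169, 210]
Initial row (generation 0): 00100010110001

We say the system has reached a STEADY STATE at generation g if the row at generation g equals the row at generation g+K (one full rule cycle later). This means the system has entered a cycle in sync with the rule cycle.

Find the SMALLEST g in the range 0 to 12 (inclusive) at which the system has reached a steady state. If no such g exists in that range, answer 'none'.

Gen 0: 00100010110001
Gen 1 (rule 169): 10001001100100
Gen 2 (rule 210): 01010110111010
Gen 3 (rule 169): 00101101110100
Gen 4 (rule 210): 01000100110010
Gen 5 (rule 169): 00010000100000
Gen 6 (rule 210): 00101001010000
Gen 7 (rule 169): 10010000100111
Gen 8 (rule 210): 01101001011011
Gen 9 (rule 169): 01010000110110
Gen 10 (rule 210): 10001001010011
Gen 11 (rule 169): 00100000100010
Gen 12 (rule 210): 01010001010101
Gen 13 (rule 169): 00100100101010
Gen 14 (rule 210): 01011011000001

Answer: none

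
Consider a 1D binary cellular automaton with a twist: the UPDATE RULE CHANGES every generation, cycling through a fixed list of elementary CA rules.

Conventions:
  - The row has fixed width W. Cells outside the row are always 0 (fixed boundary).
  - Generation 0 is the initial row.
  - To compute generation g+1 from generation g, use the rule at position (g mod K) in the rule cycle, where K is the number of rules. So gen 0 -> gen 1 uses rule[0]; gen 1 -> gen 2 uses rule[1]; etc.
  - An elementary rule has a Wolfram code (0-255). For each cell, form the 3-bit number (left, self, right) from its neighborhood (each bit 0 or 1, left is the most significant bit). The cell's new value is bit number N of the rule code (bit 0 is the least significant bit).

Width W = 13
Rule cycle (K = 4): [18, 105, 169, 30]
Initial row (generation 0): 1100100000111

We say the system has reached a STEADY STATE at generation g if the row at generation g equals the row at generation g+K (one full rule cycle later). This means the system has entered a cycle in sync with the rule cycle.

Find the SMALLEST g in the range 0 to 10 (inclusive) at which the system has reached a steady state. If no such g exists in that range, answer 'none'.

Answer: none

Derivation:
Gen 0: 1100100000111
Gen 1 (rule 18): 0011010001000
Gen 2 (rule 105): 1011100100011
Gen 3 (rule 169): 0111000001010
Gen 4 (rule 30): 1100100011011
Gen 5 (rule 18): 0011010100000
Gen 6 (rule 105): 1011101001111
Gen 7 (rule 169): 0111010001110
Gen 8 (rule 30): 1100011011001
Gen 9 (rule 18): 0010100000110
Gen 10 (rule 105): 1001001110110
Gen 11 (rule 169): 0000001101100
Gen 12 (rule 30): 0000011001010
Gen 13 (rule 18): 0000100110001
Gen 14 (rule 105): 1110000110100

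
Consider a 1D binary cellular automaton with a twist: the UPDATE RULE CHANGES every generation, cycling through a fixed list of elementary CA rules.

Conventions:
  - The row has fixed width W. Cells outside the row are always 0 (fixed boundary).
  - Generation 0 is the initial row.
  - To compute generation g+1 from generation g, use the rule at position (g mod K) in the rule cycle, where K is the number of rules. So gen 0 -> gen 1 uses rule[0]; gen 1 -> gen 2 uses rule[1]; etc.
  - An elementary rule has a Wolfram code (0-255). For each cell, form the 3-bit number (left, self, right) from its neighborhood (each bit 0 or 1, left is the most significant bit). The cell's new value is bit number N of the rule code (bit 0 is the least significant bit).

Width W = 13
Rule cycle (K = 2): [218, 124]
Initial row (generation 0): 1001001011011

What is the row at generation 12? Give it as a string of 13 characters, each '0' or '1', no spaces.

Gen 0: 1001001011011
Gen 1 (rule 218): 0110110011011
Gen 2 (rule 124): 0111111011111
Gen 3 (rule 218): 1111111011111
Gen 4 (rule 124): 1000001110001
Gen 5 (rule 218): 0100011111010
Gen 6 (rule 124): 0110010001111
Gen 7 (rule 218): 1111101011111
Gen 8 (rule 124): 1000111110001
Gen 9 (rule 218): 0101111111010
Gen 10 (rule 124): 0111000001111
Gen 11 (rule 218): 1111100011111
Gen 12 (rule 124): 1000110010001

Answer: 1000110010001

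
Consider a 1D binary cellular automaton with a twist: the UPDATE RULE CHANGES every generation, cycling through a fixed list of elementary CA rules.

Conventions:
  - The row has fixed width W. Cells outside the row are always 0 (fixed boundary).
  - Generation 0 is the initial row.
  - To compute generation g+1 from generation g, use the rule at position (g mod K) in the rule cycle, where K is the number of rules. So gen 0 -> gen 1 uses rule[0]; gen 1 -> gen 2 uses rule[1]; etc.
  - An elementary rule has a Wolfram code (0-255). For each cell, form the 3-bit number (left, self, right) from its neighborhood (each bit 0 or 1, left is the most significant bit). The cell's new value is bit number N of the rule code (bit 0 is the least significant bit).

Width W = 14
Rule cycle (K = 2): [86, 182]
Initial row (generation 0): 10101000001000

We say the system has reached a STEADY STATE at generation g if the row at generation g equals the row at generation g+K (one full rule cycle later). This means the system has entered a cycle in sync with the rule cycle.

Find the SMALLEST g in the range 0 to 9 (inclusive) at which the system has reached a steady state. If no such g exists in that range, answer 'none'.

Gen 0: 10101000001000
Gen 1 (rule 86): 10101100011100
Gen 2 (rule 182): 11110010101010
Gen 3 (rule 86): 00011110101011
Gen 4 (rule 182): 00101101111100
Gen 5 (rule 86): 01100100000110
Gen 6 (rule 182): 10011110001001
Gen 7 (rule 86): 11100011011111
Gen 8 (rule 182): 01010100101110
Gen 9 (rule 86): 11010111100011
Gen 10 (rule 182): 00111011010100
Gen 11 (rule 86): 01001001010110

Answer: none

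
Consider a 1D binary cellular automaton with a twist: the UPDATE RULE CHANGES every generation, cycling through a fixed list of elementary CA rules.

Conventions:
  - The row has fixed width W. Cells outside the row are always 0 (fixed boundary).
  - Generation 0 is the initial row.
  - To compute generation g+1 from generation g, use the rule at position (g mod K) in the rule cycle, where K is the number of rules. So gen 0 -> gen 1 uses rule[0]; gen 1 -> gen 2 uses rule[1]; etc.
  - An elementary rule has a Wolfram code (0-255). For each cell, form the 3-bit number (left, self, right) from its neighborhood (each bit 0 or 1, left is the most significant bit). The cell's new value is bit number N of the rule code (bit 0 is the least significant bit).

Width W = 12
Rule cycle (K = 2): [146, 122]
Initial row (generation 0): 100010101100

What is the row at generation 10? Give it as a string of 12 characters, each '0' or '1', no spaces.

Answer: 000000000101

Derivation:
Gen 0: 100010101100
Gen 1 (rule 146): 010100000010
Gen 2 (rule 122): 101010000101
Gen 3 (rule 146): 000001001000
Gen 4 (rule 122): 000010110100
Gen 5 (rule 146): 000100000010
Gen 6 (rule 122): 001010000101
Gen 7 (rule 146): 010001001000
Gen 8 (rule 122): 101010110100
Gen 9 (rule 146): 000000000010
Gen 10 (rule 122): 000000000101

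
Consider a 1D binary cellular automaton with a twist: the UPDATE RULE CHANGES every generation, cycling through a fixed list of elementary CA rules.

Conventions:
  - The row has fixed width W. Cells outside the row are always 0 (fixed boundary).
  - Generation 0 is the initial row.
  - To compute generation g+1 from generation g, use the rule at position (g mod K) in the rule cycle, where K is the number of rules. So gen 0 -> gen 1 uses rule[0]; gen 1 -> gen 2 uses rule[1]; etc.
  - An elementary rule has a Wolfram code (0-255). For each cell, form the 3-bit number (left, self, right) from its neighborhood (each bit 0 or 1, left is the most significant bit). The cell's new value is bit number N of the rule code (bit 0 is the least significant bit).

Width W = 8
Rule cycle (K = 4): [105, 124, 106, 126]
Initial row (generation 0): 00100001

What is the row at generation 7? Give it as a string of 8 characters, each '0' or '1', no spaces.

Answer: 11000010

Derivation:
Gen 0: 00100001
Gen 1 (rule 105): 10001100
Gen 2 (rule 124): 11001110
Gen 3 (rule 106): 11011010
Gen 4 (rule 126): 11111111
Gen 5 (rule 105): 10000001
Gen 6 (rule 124): 11000001
Gen 7 (rule 106): 11000010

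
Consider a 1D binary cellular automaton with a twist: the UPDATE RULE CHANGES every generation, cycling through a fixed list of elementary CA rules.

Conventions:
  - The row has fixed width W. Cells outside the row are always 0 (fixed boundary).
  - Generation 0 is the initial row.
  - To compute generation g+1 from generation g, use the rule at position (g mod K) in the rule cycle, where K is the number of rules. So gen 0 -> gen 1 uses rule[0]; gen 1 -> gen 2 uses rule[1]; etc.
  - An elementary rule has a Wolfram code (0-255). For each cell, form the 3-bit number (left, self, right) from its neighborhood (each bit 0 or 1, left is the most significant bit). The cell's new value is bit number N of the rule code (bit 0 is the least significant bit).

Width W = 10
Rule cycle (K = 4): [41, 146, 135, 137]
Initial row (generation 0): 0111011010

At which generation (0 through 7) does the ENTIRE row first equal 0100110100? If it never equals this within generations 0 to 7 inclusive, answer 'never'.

Gen 0: 0111011010
Gen 1 (rule 41): 0100110100
Gen 2 (rule 146): 1011000010
Gen 3 (rule 135): 1000011110
Gen 4 (rule 137): 0011011100
Gen 5 (rule 41): 1010110001
Gen 6 (rule 146): 0000001010
Gen 7 (rule 135): 1111111010

Answer: 1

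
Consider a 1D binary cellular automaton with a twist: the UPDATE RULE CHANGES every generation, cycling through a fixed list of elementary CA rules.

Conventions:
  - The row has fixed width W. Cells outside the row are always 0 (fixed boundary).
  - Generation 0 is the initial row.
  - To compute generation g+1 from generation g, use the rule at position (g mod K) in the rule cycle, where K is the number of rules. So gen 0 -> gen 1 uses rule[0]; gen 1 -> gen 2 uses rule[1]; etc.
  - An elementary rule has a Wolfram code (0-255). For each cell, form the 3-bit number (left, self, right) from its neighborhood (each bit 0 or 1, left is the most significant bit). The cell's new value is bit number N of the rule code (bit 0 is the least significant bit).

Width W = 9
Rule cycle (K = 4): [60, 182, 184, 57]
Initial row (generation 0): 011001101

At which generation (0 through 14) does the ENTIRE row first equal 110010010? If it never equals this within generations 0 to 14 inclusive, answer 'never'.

Gen 0: 011001101
Gen 1 (rule 60): 010101011
Gen 2 (rule 182): 111111100
Gen 3 (rule 184): 111111010
Gen 4 (rule 57): 100000101
Gen 5 (rule 60): 110000111
Gen 6 (rule 182): 001001010
Gen 7 (rule 184): 000100101
Gen 8 (rule 57): 110010010
Gen 9 (rule 60): 101011011
Gen 10 (rule 182): 111100100
Gen 11 (rule 184): 111010010
Gen 12 (rule 57): 100101001
Gen 13 (rule 60): 110111101
Gen 14 (rule 182): 001011011

Answer: 8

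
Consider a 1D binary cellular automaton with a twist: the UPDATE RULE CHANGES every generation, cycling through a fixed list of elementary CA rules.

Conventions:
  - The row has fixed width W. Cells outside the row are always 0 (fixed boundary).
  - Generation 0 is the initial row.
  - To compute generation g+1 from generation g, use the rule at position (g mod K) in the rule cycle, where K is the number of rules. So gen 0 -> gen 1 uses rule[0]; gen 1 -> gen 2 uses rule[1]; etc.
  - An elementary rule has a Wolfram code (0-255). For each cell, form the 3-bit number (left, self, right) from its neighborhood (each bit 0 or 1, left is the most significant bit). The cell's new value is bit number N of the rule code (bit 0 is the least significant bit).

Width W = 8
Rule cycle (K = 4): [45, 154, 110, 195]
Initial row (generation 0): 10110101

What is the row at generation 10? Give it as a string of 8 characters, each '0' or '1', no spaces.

Gen 0: 10110101
Gen 1 (rule 45): 11101111
Gen 2 (rule 154): 11001110
Gen 3 (rule 110): 11011010
Gen 4 (rule 195): 01001000
Gen 5 (rule 45): 01001011
Gen 6 (rule 154): 10110010
Gen 7 (rule 110): 11110110
Gen 8 (rule 195): 01110010
Gen 9 (rule 45): 01000010
Gen 10 (rule 154): 10100101

Answer: 10100101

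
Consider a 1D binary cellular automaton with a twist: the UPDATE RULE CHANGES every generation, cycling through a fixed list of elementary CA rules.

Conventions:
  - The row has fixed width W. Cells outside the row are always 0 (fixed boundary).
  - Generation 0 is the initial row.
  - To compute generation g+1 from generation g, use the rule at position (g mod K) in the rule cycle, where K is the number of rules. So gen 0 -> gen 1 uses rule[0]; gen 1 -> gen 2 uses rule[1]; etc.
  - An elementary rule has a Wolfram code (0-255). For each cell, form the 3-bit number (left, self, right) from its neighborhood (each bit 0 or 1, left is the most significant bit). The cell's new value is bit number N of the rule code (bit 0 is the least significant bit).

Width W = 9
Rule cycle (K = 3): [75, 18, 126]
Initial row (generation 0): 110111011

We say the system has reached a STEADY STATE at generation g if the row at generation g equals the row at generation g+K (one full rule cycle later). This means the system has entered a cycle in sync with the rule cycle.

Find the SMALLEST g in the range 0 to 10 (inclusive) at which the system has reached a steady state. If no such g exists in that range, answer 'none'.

Answer: 2

Derivation:
Gen 0: 110111011
Gen 1 (rule 75): 110101011
Gen 2 (rule 18): 000000000
Gen 3 (rule 126): 000000000
Gen 4 (rule 75): 111111111
Gen 5 (rule 18): 000000000
Gen 6 (rule 126): 000000000
Gen 7 (rule 75): 111111111
Gen 8 (rule 18): 000000000
Gen 9 (rule 126): 000000000
Gen 10 (rule 75): 111111111
Gen 11 (rule 18): 000000000
Gen 12 (rule 126): 000000000
Gen 13 (rule 75): 111111111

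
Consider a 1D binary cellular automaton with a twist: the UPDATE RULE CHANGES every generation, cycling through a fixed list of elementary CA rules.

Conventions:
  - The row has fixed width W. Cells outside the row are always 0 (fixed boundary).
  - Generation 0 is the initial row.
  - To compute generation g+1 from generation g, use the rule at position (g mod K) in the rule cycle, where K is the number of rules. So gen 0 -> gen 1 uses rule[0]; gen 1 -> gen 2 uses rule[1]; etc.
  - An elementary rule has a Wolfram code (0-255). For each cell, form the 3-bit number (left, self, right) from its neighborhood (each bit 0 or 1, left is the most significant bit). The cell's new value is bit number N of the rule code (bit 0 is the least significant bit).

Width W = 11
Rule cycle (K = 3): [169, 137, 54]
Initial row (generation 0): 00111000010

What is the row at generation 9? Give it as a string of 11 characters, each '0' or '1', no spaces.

Gen 0: 00111000010
Gen 1 (rule 169): 10110011000
Gen 2 (rule 137): 00100010011
Gen 3 (rule 54): 01110111100
Gen 4 (rule 169): 01101111001
Gen 5 (rule 137): 01001110000
Gen 6 (rule 54): 11110001000
Gen 7 (rule 169): 11100100011
Gen 8 (rule 137): 11000001010
Gen 9 (rule 54): 00100011111

Answer: 00100011111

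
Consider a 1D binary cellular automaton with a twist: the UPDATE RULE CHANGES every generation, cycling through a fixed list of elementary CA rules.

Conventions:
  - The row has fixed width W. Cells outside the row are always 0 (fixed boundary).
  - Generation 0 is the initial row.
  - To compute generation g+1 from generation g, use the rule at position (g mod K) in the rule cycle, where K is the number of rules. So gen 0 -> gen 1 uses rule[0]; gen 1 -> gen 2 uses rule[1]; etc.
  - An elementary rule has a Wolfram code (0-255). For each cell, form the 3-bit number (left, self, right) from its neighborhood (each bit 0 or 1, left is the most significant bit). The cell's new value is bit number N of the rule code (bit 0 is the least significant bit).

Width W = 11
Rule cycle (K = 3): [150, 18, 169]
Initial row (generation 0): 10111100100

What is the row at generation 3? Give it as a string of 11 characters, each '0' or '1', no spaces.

Gen 0: 10111100100
Gen 1 (rule 150): 10011011110
Gen 2 (rule 18): 01100000001
Gen 3 (rule 169): 01001111100

Answer: 01001111100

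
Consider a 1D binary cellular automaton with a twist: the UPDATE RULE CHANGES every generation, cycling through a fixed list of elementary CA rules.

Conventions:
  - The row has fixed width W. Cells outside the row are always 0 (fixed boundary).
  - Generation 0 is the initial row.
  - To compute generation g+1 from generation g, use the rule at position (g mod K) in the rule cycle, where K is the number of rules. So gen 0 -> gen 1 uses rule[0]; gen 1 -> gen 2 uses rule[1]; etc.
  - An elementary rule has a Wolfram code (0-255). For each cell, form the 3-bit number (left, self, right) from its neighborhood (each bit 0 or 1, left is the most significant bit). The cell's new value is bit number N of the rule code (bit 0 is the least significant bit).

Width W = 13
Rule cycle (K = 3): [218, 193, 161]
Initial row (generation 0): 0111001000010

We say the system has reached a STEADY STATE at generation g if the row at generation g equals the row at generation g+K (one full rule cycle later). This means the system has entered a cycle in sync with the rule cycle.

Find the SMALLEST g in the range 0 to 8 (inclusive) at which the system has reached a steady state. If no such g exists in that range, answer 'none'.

Gen 0: 0111001000010
Gen 1 (rule 218): 1111110100101
Gen 2 (rule 193): 0111110000000
Gen 3 (rule 161): 0011100111111
Gen 4 (rule 218): 0111111111111
Gen 5 (rule 193): 0011111111111
Gen 6 (rule 161): 1001111111110
Gen 7 (rule 218): 0111111111111
Gen 8 (rule 193): 0011111111111
Gen 9 (rule 161): 1001111111110
Gen 10 (rule 218): 0111111111111
Gen 11 (rule 193): 0011111111111

Answer: 4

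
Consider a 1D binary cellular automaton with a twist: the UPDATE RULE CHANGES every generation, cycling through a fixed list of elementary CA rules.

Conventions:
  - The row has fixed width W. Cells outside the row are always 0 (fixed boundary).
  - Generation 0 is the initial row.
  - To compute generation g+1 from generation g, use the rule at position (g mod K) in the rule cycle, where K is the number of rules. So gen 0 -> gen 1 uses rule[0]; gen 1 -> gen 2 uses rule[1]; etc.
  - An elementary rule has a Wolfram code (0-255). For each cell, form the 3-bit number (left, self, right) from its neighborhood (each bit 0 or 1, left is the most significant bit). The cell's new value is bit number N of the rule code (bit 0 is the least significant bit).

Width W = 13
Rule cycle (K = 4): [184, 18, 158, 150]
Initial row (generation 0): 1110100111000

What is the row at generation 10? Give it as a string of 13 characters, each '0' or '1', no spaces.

Gen 0: 1110100111000
Gen 1 (rule 184): 1101010110100
Gen 2 (rule 18): 0000000000010
Gen 3 (rule 158): 0000000000111
Gen 4 (rule 150): 0000000001010
Gen 5 (rule 184): 0000000000101
Gen 6 (rule 18): 0000000001000
Gen 7 (rule 158): 0000000011100
Gen 8 (rule 150): 0000000101010
Gen 9 (rule 184): 0000000010101
Gen 10 (rule 18): 0000000100000

Answer: 0000000100000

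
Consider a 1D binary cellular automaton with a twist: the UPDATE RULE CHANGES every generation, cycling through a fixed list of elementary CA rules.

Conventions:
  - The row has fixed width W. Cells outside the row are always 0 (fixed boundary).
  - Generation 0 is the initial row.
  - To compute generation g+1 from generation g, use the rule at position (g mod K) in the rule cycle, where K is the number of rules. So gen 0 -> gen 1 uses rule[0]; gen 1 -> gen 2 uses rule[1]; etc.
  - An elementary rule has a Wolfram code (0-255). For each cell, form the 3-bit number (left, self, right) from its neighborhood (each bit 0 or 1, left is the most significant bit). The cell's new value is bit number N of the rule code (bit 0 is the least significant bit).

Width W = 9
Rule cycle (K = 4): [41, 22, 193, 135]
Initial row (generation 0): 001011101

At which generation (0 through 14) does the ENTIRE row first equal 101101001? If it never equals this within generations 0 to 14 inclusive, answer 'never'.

Answer: never

Derivation:
Gen 0: 001011101
Gen 1 (rule 41): 100110010
Gen 2 (rule 22): 111001111
Gen 3 (rule 193): 011000111
Gen 4 (rule 135): 100011010
Gen 5 (rule 41): 001010100
Gen 6 (rule 22): 011010110
Gen 7 (rule 193): 001000010
Gen 8 (rule 135): 111011110
Gen 9 (rule 41): 100110000
Gen 10 (rule 22): 111001000
Gen 11 (rule 193): 011000011
Gen 12 (rule 135): 100011100
Gen 13 (rule 41): 001010001
Gen 14 (rule 22): 011011011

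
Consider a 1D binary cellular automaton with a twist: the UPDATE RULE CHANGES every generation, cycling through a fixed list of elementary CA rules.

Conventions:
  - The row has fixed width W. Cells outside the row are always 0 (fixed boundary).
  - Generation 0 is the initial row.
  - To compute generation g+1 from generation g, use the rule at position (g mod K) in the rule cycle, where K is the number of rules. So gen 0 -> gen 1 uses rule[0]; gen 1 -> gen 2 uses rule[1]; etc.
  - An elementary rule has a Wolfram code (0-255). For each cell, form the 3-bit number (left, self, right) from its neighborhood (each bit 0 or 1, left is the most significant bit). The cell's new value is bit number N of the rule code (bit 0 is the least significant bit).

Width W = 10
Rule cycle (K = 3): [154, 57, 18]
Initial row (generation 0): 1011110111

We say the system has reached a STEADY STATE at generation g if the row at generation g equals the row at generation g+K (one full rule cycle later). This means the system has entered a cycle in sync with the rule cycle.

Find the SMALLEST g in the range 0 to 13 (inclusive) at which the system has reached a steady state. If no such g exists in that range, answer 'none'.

Answer: 6

Derivation:
Gen 0: 1011110111
Gen 1 (rule 154): 0011100110
Gen 2 (rule 57): 1010010101
Gen 3 (rule 18): 0001100000
Gen 4 (rule 154): 0011010000
Gen 5 (rule 57): 1010101111
Gen 6 (rule 18): 0000000000
Gen 7 (rule 154): 0000000000
Gen 8 (rule 57): 1111111111
Gen 9 (rule 18): 0000000000
Gen 10 (rule 154): 0000000000
Gen 11 (rule 57): 1111111111
Gen 12 (rule 18): 0000000000
Gen 13 (rule 154): 0000000000
Gen 14 (rule 57): 1111111111
Gen 15 (rule 18): 0000000000
Gen 16 (rule 154): 0000000000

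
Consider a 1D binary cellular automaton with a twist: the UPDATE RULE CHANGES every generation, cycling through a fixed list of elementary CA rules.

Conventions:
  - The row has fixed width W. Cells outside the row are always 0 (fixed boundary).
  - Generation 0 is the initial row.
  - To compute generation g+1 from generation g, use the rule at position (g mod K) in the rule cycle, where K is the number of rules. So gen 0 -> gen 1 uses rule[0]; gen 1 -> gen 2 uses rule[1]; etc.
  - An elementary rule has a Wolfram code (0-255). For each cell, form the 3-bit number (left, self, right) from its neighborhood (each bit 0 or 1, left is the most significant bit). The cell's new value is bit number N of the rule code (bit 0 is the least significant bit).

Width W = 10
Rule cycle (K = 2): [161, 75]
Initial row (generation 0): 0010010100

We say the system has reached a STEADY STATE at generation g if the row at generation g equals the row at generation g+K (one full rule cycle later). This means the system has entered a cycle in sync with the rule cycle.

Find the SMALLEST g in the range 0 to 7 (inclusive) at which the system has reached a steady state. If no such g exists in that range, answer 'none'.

Gen 0: 0010010100
Gen 1 (rule 161): 1000001001
Gen 2 (rule 75): 0011110010
Gen 3 (rule 161): 1001100000
Gen 4 (rule 75): 0011101111
Gen 5 (rule 161): 1001010110
Gen 6 (rule 75): 0010000110
Gen 7 (rule 161): 1000110000
Gen 8 (rule 75): 0011110111
Gen 9 (rule 161): 1001101010

Answer: none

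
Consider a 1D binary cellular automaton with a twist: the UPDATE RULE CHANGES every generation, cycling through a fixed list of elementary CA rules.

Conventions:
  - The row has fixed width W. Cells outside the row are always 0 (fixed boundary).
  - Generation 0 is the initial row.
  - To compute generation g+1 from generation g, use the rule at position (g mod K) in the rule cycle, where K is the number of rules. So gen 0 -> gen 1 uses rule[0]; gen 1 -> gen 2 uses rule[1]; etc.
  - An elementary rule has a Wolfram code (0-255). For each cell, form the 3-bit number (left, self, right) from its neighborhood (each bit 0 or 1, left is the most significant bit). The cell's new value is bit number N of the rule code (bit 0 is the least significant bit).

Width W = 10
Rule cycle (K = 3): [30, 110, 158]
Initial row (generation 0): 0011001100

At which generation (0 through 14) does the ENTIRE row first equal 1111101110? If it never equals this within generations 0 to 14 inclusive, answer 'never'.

Gen 0: 0011001100
Gen 1 (rule 30): 0110111010
Gen 2 (rule 110): 1111101110
Gen 3 (rule 158): 1111001101
Gen 4 (rule 30): 1000111001
Gen 5 (rule 110): 1001101011
Gen 6 (rule 158): 1111001010
Gen 7 (rule 30): 1000111011
Gen 8 (rule 110): 1001101111
Gen 9 (rule 158): 1111001110
Gen 10 (rule 30): 1000111001
Gen 11 (rule 110): 1001101011
Gen 12 (rule 158): 1111001010
Gen 13 (rule 30): 1000111011
Gen 14 (rule 110): 1001101111

Answer: 2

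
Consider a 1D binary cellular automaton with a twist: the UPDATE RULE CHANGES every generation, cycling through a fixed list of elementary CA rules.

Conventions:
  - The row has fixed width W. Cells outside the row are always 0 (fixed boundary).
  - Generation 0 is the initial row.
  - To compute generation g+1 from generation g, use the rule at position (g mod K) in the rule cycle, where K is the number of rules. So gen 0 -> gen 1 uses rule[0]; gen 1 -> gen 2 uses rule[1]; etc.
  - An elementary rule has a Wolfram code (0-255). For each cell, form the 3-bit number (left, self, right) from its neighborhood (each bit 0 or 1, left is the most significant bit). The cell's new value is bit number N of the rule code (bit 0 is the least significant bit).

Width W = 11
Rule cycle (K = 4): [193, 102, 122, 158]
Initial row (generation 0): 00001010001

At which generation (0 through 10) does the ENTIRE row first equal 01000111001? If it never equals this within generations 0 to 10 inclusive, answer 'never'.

Gen 0: 00001010001
Gen 1 (rule 193): 11100000100
Gen 2 (rule 102): 00100001100
Gen 3 (rule 122): 01010011110
Gen 4 (rule 158): 11011111101
Gen 5 (rule 193): 01001111100
Gen 6 (rule 102): 11010000100
Gen 7 (rule 122): 11101001010
Gen 8 (rule 158): 11001111011
Gen 9 (rule 193): 01000111001
Gen 10 (rule 102): 11001001011

Answer: 9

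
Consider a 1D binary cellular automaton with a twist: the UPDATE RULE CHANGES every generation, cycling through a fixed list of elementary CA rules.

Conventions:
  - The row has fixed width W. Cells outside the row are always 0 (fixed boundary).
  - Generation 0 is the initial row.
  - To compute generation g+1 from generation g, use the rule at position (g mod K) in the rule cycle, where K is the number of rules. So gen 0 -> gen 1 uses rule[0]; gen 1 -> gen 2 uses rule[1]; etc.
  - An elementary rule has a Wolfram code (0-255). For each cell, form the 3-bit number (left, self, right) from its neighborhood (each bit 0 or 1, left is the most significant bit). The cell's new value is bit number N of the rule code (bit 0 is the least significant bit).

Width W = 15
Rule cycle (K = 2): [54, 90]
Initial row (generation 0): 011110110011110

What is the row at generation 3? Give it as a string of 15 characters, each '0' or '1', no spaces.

Gen 0: 011110110011110
Gen 1 (rule 54): 100001001100001
Gen 2 (rule 90): 010010111110010
Gen 3 (rule 54): 111111000001111

Answer: 111111000001111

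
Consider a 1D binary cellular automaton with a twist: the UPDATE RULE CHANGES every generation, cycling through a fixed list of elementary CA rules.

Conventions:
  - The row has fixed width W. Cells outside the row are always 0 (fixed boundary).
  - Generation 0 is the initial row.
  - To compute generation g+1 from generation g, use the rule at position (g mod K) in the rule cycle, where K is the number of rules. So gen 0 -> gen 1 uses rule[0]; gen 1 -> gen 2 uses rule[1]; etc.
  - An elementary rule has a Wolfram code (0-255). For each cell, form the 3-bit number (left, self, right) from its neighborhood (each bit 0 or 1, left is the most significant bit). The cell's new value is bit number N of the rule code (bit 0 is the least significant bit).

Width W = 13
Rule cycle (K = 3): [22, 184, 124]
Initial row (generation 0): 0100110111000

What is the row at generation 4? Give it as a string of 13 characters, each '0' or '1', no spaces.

Gen 0: 0100110111000
Gen 1 (rule 22): 1111000000100
Gen 2 (rule 184): 1110100000010
Gen 3 (rule 124): 1011110000011
Gen 4 (rule 22): 1000001000100

Answer: 1000001000100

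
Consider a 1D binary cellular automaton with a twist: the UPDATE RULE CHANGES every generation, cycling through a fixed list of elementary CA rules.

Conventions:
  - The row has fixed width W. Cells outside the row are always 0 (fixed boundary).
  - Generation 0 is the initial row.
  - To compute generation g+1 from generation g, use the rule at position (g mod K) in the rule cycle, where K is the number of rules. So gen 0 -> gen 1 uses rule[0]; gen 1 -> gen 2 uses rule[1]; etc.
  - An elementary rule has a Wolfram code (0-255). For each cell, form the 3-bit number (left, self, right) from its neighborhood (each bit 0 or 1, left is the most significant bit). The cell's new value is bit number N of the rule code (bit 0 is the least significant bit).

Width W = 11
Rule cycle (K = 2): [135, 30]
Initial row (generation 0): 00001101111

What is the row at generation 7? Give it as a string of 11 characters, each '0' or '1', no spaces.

Answer: 10101010111

Derivation:
Gen 0: 00001101111
Gen 1 (rule 135): 11110000110
Gen 2 (rule 30): 10001001101
Gen 3 (rule 135): 10111010001
Gen 4 (rule 30): 10100011011
Gen 5 (rule 135): 10101100000
Gen 6 (rule 30): 10101010000
Gen 7 (rule 135): 10101010111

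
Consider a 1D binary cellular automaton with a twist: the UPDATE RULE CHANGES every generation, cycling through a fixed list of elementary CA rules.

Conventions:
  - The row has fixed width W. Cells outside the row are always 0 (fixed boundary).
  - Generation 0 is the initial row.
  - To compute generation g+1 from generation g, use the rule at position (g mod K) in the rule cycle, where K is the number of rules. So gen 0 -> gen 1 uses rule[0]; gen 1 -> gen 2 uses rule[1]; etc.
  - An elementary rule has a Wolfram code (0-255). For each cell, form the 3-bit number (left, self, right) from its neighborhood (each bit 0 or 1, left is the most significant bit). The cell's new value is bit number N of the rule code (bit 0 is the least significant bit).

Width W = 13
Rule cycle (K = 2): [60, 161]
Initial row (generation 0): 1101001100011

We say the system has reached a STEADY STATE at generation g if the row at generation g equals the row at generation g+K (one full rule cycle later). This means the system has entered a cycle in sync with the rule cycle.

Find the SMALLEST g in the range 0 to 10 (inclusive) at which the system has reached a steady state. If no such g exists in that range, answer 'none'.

Gen 0: 1101001100011
Gen 1 (rule 60): 1011101010010
Gen 2 (rule 161): 0101010100000
Gen 3 (rule 60): 0111111110000
Gen 4 (rule 161): 0011111100111
Gen 5 (rule 60): 0010000010100
Gen 6 (rule 161): 1000111001001
Gen 7 (rule 60): 1100100101101
Gen 8 (rule 161): 0000000010010
Gen 9 (rule 60): 0000000011011
Gen 10 (rule 161): 1111111000100
Gen 11 (rule 60): 1000000100110
Gen 12 (rule 161): 0011110000000

Answer: none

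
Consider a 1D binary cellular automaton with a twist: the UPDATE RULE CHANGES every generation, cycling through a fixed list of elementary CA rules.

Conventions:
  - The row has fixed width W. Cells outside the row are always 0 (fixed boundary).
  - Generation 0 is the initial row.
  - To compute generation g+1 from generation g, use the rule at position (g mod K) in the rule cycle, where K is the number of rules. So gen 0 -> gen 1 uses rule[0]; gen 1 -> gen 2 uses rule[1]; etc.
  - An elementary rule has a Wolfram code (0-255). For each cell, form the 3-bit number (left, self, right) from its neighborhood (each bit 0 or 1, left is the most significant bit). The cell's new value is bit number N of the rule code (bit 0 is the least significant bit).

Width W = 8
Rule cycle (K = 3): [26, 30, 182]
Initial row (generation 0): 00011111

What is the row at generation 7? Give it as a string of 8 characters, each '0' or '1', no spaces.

Answer: 01100101

Derivation:
Gen 0: 00011111
Gen 1 (rule 26): 00110000
Gen 2 (rule 30): 01101000
Gen 3 (rule 182): 10011100
Gen 4 (rule 26): 01110010
Gen 5 (rule 30): 11001111
Gen 6 (rule 182): 00110110
Gen 7 (rule 26): 01100101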